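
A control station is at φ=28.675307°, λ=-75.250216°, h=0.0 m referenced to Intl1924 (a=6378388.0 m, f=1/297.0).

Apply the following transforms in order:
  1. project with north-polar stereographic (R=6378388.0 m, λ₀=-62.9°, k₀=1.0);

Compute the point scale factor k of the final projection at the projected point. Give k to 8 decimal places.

1.35149250

start: φ=28.675307°, λ=-75.250216°, h=0.000 m
→ into stereo (λ₀=-62.9°): φ=28.67530700°, λ−λ₀=-12.35021600°
scale k = 1.35149250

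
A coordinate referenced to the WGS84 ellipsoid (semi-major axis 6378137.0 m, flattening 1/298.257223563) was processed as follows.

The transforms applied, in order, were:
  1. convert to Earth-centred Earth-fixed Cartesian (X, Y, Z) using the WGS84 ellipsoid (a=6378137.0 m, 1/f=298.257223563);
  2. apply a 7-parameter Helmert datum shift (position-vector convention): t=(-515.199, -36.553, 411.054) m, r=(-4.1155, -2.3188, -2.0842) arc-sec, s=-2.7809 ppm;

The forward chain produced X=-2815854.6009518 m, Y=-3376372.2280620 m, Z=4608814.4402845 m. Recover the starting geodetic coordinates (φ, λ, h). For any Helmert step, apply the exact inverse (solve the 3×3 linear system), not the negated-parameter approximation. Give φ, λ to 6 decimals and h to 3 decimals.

φ=46.542230°, λ=-129.820991°, h=2025.070 m

start: X=-2815854.6010, Y=-3376372.2281, Z=4608814.4403 m
→ Helmert⁻¹: X=-2815261.3069, Y=-3376465.4599, Z=4608380.4817
→ geod (Bowring, a=6378137.000): φ=46.54223000°, λ=-129.82099100°, h=2025.0700 m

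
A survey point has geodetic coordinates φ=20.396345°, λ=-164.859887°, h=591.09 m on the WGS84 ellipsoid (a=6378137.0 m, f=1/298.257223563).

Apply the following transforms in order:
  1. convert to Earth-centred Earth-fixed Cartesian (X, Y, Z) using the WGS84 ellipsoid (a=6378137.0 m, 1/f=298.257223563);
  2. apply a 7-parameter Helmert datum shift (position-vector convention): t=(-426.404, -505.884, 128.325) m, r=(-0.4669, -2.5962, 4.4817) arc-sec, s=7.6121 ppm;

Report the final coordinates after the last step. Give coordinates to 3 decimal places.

start: φ=20.396345°, λ=-164.859887°, h=591.090 m
→ ECEF (a=6378137.000, f=1/298.257223563): X=-5773631.9548, Y=-1562182.7041, Z=2209082.4596
→ Helmert 7p (PV): X=-5774096.1705, Y=-1562820.9289, Z=2209158.4648

X=-5774096.170 m, Y=-1562820.929 m, Z=2209158.465 m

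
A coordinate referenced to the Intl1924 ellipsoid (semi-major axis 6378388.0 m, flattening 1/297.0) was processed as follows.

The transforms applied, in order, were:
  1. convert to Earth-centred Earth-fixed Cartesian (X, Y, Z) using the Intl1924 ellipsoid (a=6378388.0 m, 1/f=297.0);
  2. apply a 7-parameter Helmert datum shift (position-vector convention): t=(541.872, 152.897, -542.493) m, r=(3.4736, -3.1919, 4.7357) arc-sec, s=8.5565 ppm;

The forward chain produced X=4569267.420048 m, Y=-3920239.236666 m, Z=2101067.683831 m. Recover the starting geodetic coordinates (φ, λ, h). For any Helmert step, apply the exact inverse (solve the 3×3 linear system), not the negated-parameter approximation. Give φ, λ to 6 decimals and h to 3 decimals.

φ=19.364289°, λ=-40.633526°, h=380.543 m

start: X=4569267.4200, Y=-3920239.2367, Z=2101067.6838 m
→ Helmert⁻¹: X=4568628.9673, Y=-3920428.0900, Z=2101587.5180
→ geod (Bowring, a=6378388.000): φ=19.36428900°, λ=-40.63352600°, h=380.5430 m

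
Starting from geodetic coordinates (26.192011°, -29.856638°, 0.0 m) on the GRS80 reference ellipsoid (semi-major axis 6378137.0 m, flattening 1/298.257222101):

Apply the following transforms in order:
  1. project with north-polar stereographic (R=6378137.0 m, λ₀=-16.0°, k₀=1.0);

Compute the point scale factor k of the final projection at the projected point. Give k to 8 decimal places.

1.38755843

start: φ=26.192011°, λ=-29.856638°, h=0.000 m
→ into stereo (λ₀=-16.0°): φ=26.19201100°, λ−λ₀=-13.85663800°
scale k = 1.38755843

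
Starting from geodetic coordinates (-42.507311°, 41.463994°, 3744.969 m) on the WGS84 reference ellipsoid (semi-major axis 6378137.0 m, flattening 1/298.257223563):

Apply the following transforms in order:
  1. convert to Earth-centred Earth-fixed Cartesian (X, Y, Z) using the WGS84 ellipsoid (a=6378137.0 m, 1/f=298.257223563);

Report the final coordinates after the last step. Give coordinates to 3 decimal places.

X=3530942.229 m, Y=3119960.230 m, Z=-4289843.876 m

start: φ=-42.507311°, λ=41.463994°, h=3744.969 m
→ ECEF (a=6378137.000, f=1/298.257223563): X=3530942.2290, Y=3119960.2295, Z=-4289843.8756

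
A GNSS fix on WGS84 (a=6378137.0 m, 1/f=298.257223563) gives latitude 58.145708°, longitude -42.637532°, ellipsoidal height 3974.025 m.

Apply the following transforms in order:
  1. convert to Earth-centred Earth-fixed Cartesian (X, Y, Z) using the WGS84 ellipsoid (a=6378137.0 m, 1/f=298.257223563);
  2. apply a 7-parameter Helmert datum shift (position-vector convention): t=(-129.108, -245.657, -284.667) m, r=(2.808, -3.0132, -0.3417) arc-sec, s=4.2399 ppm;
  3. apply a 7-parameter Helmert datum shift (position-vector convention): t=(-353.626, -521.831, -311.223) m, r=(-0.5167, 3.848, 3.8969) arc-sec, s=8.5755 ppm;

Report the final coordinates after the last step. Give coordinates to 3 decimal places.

X=2483461.428 m, Y=-2287836.756 m, Z=5397133.505 m

start: φ=58.145708°, λ=-42.637532°, h=3974.025 m
→ ECEF (a=6378137.000, f=1/298.257223563): X=2483851.0644, Y=-2287022.8030, Z=5397695.6776
→ Helmert 7p (PV): X=2483649.8469, Y=-2287355.7538, Z=5397439.0469
→ Helmert 7p (PV): X=2483461.4277, Y=-2287836.7559, Z=5397133.5052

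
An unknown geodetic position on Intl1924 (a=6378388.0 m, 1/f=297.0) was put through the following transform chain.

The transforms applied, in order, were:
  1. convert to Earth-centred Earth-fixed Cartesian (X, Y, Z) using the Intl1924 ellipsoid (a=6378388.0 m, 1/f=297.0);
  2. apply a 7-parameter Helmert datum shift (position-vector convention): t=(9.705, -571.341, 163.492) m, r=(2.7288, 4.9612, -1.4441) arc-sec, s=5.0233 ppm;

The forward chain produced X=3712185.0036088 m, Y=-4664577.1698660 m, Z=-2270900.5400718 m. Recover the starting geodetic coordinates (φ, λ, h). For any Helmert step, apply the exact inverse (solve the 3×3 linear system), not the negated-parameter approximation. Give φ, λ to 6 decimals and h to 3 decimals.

φ=-20.983662°, λ=-51.482386°, h=3257.893 m

start: X=3712185.0036, Y=-4664577.1699, Z=-2270900.5401 m
→ Helmert⁻¹: X=3712243.9258, Y=-4663986.4533, Z=-2270901.6322
→ geod (Bowring, a=6378388.000): φ=-20.98366200°, λ=-51.48238600°, h=3257.8930 m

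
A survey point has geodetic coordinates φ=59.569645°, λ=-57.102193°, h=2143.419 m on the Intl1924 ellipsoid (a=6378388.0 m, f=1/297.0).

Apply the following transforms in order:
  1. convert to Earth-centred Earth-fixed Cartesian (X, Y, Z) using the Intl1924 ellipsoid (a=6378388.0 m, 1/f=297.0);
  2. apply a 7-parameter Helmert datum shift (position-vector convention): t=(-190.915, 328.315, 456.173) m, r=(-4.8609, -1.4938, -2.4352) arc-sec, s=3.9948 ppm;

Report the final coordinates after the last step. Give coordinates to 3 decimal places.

X=1759407.706 m, Y=-2719827.971 m, Z=5478869.274 m

start: φ=59.569645°, λ=-57.102193°, h=2143.419 m
→ ECEF (a=6378388.000, f=1/297.0): X=1759663.3822, Y=-2720253.7485, Z=5478314.3655
→ Helmert 7p (PV): X=1759407.7059, Y=-2719827.9712, Z=5478869.2737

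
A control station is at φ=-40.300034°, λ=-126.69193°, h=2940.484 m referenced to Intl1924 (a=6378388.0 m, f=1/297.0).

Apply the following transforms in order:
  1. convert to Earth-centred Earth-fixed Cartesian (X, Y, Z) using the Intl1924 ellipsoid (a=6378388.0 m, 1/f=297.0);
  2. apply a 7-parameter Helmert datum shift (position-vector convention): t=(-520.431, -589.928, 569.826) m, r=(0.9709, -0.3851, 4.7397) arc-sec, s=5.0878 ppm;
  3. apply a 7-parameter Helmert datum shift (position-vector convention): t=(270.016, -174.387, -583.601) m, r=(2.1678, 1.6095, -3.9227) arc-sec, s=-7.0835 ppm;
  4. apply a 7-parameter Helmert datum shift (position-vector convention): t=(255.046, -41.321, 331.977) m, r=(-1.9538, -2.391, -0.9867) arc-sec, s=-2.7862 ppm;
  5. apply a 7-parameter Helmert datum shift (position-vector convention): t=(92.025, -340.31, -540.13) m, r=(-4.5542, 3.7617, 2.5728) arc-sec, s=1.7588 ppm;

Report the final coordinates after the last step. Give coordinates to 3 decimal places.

start: φ=-40.300034°, λ=-126.691930°, h=2940.484 m
→ ECEF (a=6378388.000, f=1/297.0): X=-2912089.0597, Y=-3908015.8248, Z=-4105421.0167
→ Helmert 7p (PV): X=-2912526.8403, Y=-3908673.2279, Z=-4104895.9105
→ Helmert 7p (PV): X=-2912342.5577, Y=-3908721.3971, Z=-4105468.7870
→ Helmert 7p (PV): X=-2912050.5053, Y=-3908776.7841, Z=-4105122.1064
→ Helmert 7p (PV): X=-2911989.7128, Y=-3909250.9305, Z=-4105530.0451

X=-2911989.713 m, Y=-3909250.930 m, Z=-4105530.045 m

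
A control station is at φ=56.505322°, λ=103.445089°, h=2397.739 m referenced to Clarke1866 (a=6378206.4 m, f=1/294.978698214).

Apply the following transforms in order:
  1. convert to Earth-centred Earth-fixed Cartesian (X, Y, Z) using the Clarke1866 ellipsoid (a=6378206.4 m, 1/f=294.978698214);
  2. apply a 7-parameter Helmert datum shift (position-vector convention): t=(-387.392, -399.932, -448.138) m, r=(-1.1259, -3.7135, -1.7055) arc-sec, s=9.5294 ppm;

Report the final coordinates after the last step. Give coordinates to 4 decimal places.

X=-821120.6708 m, Y=3432446.9288 m, Z=5297066.9805 m

start: φ=56.505322°, λ=103.445089°, h=2397.739 m
→ ECEF (a=6378206.400, f=1/294.978698214): X=-820658.4679, Y=3432778.4461, Z=5297498.1495
→ Helmert 7p (PV): X=-821120.6708, Y=3432446.9288, Z=5297066.9805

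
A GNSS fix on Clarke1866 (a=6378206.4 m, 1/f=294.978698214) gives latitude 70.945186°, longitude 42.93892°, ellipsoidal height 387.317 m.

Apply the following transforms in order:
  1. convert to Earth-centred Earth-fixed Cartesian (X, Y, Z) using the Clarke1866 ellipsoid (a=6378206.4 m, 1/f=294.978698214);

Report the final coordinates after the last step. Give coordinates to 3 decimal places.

start: φ=70.945186°, λ=42.938920°, h=387.317 m
→ ECEF (a=6378206.400, f=1/294.978698214): X=1529140.5981, Y=1422902.0255, Z=6006470.6753

X=1529140.598 m, Y=1422902.025 m, Z=6006470.675 m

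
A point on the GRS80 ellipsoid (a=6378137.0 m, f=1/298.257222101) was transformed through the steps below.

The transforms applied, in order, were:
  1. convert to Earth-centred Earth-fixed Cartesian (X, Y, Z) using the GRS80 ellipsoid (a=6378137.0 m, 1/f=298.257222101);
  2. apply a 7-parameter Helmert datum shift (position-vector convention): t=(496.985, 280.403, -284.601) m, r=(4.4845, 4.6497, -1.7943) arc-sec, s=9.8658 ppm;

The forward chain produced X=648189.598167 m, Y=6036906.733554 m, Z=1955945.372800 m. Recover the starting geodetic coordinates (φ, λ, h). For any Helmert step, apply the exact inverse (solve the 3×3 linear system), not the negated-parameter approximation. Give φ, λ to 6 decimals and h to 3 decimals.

start: X=648189.5982, Y=6036906.7336, Z=1955945.3728 m
→ Helmert⁻¹: X=647589.6156, Y=6036614.9367, Z=1956094.0275
→ geod (Bowring, a=6378137.000): φ=17.97099700°, λ=83.87690100°, h=2472.1680 m

φ=17.970997°, λ=83.876901°, h=2472.168 m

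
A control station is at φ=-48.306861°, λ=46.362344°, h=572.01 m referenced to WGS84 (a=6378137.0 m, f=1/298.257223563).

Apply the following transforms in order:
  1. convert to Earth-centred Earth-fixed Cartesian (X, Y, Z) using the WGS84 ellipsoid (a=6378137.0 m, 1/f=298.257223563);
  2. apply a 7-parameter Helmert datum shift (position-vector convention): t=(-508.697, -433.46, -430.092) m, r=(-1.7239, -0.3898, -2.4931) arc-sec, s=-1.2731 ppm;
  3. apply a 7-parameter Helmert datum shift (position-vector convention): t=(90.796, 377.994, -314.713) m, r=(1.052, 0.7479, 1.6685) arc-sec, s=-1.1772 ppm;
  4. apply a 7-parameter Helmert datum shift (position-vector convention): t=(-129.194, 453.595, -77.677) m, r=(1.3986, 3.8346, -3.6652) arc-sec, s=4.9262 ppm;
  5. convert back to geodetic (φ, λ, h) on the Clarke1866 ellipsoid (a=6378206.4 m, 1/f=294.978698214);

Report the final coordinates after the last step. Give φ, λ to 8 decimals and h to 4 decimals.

φ=-48.31516223°, λ=46.37123297°, h=1205.8632 m

start: φ=-48.306861°, λ=46.362344°, h=572.010 m
→ ECEF (a=6378137.000, f=1/298.257223563): X=2933374.7806, Y=3076295.9916, Z=-4740066.7798
→ Helmert 7p (PV): X=2932908.4898, Y=3075783.5438, Z=-4740511.0044
→ Helmert 7p (PV): X=2932953.7641, Y=3076205.8193, Z=-4740815.0842
→ Helmert 7p (PV): X=2932805.5456, Y=3076654.5970, Z=-4740949.7826
→ geod (Bowring, a=6378206.400): φ=-48.31516223°, λ=46.37123297°, h=1205.8632 m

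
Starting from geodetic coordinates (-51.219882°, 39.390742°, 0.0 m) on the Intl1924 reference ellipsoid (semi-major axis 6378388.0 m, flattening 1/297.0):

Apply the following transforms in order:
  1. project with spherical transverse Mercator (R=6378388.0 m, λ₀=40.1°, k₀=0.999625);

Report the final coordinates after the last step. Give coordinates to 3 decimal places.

start: φ=-51.219882°, λ=39.390742°, h=0.000 m
→ tm (R=6378388.0, λ₀=40.1°): E=-49434.8013, N=-5700095.8463

E=-49434.801 m, N=-5700095.846 m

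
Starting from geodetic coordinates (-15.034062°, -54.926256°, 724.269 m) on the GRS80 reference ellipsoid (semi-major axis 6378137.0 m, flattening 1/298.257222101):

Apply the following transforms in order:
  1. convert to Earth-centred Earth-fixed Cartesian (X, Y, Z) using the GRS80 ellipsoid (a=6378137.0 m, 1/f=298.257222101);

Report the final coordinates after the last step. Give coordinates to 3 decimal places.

start: φ=-15.034062°, λ=-54.926256°, h=724.269 m
→ ECEF (a=6378137.000, f=1/298.257222101): X=3540821.1752, Y=-5042989.6983, Z=-1643928.2191

X=3540821.175 m, Y=-5042989.698 m, Z=-1643928.219 m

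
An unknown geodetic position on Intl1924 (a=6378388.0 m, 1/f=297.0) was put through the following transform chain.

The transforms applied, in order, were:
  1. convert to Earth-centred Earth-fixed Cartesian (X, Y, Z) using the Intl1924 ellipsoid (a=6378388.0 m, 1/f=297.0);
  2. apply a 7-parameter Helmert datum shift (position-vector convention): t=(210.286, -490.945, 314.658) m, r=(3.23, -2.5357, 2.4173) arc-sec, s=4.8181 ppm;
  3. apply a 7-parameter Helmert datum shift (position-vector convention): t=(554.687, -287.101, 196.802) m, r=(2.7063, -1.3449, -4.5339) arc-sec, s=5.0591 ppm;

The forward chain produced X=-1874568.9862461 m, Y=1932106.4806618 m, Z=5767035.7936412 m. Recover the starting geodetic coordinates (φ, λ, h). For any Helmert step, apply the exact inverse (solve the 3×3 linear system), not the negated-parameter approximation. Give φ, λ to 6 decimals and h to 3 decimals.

φ=65.113481°, λ=134.130673°, h=3606.167 m

start: X=-1874568.9862, Y=1932106.4807, Z=5767035.7936 m
→ Helmert⁻¹: X=-1875119.0623, Y=1932418.2519, Z=5766796.6887
→ Helmert⁻¹: X=-1875226.7697, Y=1933012.1601, Z=5766447.0303
→ geod (Bowring, a=6378388.000): φ=65.11348100°, λ=134.13067300°, h=3606.1670 m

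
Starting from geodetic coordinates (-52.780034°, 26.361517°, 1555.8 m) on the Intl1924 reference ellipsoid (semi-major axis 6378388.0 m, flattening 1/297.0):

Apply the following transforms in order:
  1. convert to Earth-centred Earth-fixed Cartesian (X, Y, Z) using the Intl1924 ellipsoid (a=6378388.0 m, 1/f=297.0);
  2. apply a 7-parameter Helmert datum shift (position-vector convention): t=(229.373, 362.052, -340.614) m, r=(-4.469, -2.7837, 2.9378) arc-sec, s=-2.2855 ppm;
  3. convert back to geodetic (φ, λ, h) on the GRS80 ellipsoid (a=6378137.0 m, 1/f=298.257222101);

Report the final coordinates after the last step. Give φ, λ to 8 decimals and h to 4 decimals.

start: φ=-52.780034°, λ=26.361517°, h=1555.800 m
→ ECEF (a=6378388.000, f=1/297.0): X=3465166.2619, Y=1717223.5301, Z=-5057113.7596
→ Helmert 7p (PV): X=3465431.5066, Y=1717521.4423, Z=-5057433.2564
→ geod (Bowring, a=6378137.000): φ=-52.77833227°, λ=26.36372657°, h=2227.1295 m

φ=-52.77833227°, λ=26.36372657°, h=2227.1295 m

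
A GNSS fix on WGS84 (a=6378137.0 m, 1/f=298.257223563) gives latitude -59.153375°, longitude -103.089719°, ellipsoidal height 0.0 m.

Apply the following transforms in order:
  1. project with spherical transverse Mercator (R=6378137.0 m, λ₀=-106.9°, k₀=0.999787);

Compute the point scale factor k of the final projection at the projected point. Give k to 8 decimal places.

start: φ=-59.153375°, λ=-103.089719°, h=0.000 m
→ into tm (λ₀=-106.9°): φ=-59.15337500°, λ−λ₀=3.81028100°
scale k = 1.00036787

1.00036787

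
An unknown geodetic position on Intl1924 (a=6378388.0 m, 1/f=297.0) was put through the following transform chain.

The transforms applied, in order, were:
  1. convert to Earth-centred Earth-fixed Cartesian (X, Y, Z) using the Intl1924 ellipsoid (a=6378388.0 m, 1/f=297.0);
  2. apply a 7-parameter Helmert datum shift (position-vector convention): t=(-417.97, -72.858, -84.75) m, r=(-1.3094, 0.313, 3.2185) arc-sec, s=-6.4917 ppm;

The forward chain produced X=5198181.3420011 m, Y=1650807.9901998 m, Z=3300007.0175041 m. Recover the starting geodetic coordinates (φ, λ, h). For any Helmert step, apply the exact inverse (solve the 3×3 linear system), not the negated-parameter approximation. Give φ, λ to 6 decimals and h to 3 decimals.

start: X=5198181.3420, Y=1650807.9902, Z=3300007.0175 m
→ Helmert⁻¹: X=5198653.8106, Y=1650789.4972, Z=3300131.5591
→ geod (Bowring, a=6378388.000): φ=31.34673200°, λ=17.61681500°, h=2494.2250 m

φ=31.346732°, λ=17.616815°, h=2494.225 m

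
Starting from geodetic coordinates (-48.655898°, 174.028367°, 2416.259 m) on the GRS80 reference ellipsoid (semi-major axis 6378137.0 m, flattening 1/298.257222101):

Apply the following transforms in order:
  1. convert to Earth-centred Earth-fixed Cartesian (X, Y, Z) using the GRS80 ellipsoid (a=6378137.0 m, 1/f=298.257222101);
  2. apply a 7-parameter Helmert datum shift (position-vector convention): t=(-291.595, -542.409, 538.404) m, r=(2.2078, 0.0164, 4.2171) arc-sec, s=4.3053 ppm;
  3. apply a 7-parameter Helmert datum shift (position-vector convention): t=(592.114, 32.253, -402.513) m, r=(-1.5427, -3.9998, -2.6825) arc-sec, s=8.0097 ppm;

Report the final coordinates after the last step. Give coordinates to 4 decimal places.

start: φ=-48.655898°, λ=174.028367°, h=2416.259 m
→ ECEF (a=6378137.000, f=1/298.257222101): X=-4199920.3785, Y=439327.1879, Z=-4767181.2161
→ Helmert 7p (PV): X=-4200239.4166, Y=438751.8290, Z=-4766658.2999
→ Helmert 7p (PV): X=-4199582.8054, Y=438806.5702, Z=-4767183.7238

X=-4199582.8054 m, Y=438806.5702 m, Z=-4767183.7238 m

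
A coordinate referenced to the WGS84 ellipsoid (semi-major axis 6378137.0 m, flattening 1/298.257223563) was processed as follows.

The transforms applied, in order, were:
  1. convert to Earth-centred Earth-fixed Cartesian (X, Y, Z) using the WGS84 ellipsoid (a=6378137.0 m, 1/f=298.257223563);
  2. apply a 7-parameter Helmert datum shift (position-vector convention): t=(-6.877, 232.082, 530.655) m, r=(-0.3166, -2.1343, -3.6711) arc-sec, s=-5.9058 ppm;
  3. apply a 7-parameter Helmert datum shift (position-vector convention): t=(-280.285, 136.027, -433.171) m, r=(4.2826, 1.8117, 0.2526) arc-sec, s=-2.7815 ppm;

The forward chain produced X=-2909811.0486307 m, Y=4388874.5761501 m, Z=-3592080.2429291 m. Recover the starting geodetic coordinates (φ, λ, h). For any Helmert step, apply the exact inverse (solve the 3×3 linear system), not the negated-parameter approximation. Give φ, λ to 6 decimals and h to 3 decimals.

start: X=-2909811.0486, Y=4388874.5762, Z=-3592080.2429 m
→ Helmert⁻¹: X=-2909501.9341, Y=4388679.7449, Z=-3591773.7379
→ Helmert⁻¹: X=-2909627.5161, Y=4388427.3087, Z=-3592288.7655
→ geod (Bowring, a=6378137.000): φ=-34.48294700°, λ=123.54528700°, h=2748.3230 m

φ=-34.482947°, λ=123.545287°, h=2748.323 m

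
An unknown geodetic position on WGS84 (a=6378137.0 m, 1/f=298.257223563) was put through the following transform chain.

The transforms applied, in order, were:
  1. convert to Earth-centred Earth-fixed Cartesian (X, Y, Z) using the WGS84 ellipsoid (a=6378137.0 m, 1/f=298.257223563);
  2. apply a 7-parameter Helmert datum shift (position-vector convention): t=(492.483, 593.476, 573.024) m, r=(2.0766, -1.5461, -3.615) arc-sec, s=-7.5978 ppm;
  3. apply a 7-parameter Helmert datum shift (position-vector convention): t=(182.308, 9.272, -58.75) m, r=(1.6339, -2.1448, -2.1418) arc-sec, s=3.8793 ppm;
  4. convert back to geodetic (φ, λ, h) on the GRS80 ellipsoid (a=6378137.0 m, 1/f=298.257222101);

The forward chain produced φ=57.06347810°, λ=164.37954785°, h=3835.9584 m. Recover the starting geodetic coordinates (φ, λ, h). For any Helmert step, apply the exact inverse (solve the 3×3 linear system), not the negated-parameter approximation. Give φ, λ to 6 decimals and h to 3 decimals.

φ=57.058003°, λ=164.391756°, h=3693.430 m

start: φ=57.063478°, λ=164.379548°, h=3835.958 m
→ ECEF (a=6378137.000, f=1/298.257222101): X=-3349684.7087, Y=936537.8092, Z=5332966.2589
→ Helmert⁻¹: X=-3349808.2919, Y=936532.3656, Z=5333031.7342
→ Helmert⁻¹: X=-3350302.6624, Y=935940.9691, Z=5332514.9157
→ geod (Bowring, a=6378137.000): φ=57.05800300°, λ=164.39175600°, h=3693.4300 m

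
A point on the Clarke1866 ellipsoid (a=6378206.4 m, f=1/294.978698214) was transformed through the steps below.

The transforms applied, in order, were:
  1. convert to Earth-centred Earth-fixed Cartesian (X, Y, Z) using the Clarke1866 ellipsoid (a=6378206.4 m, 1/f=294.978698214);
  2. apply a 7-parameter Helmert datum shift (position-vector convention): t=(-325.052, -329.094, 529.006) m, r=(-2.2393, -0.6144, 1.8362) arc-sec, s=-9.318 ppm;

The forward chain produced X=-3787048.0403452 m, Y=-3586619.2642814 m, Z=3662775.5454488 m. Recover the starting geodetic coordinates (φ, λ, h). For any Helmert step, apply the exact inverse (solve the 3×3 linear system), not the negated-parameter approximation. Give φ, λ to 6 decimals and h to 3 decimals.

φ=35.259165°, λ=-136.557293°, h=1835.047 m

start: X=-3787048.0403, Y=-3586619.2643, Z=3662775.5454 m
→ Helmert⁻¹: X=-3786779.2907, Y=-3586329.6362, Z=3662253.0095
→ geod (Bowring, a=6378206.400): φ=35.25916500°, λ=-136.55729300°, h=1835.0470 m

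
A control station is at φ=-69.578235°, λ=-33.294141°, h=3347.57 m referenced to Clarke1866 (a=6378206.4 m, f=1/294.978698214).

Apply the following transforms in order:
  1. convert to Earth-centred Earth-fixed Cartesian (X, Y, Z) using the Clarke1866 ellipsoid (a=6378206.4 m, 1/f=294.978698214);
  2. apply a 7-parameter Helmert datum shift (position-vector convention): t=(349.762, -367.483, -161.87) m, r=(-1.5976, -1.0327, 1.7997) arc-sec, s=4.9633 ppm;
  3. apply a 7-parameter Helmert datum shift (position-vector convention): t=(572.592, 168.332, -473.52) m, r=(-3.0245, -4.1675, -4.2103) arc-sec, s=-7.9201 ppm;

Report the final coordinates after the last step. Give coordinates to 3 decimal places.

start: φ=-69.578235°, λ=-33.294141°, h=3347.570 m
→ ECEF (a=6378206.400, f=1/294.978698214): X=1866773.9594, Y=-1225968.0490, Z=-5957736.7939
→ Helmert 7p (PV): X=1867173.5122, Y=-1226371.4740, Z=-5957909.3920
→ Helmert 7p (PV): X=1867826.6596, Y=-1226318.9030, Z=-5958280.0171

X=1867826.660 m, Y=-1226318.903 m, Z=-5958280.017 m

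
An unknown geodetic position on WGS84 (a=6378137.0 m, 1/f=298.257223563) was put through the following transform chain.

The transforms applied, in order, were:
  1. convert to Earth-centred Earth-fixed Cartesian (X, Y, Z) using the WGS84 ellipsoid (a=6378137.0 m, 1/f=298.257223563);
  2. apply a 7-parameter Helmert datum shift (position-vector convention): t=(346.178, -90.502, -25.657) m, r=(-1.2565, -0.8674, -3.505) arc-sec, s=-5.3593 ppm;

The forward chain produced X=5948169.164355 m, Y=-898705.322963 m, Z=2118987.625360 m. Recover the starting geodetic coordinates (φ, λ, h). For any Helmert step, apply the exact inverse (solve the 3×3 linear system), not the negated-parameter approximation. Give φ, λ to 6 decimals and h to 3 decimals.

φ=19.526386°, λ=-8.590576°, h=1910.983 m

start: X=5948169.1644, Y=-898705.3230, Z=2118987.6254 m
→ Helmert⁻¹: X=5947879.0421, Y=-898531.4745, Z=2118994.1528
→ geod (Bowring, a=6378137.000): φ=19.52638600°, λ=-8.59057600°, h=1910.9830 m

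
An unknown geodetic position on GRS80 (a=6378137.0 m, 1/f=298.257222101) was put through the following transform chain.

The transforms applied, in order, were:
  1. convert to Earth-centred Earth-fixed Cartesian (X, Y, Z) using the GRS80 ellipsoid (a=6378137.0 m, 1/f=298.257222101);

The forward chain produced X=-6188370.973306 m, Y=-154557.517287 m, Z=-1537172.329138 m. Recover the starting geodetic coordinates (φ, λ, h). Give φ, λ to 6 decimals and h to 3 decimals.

start: X=-6188370.9733, Y=-154557.5173, Z=-1537172.3291 m
→ geod (Bowring, a=6378137.000): φ=-14.03584800°, λ=-178.56930800°, h=1411.8320 m

φ=-14.035848°, λ=-178.569308°, h=1411.832 m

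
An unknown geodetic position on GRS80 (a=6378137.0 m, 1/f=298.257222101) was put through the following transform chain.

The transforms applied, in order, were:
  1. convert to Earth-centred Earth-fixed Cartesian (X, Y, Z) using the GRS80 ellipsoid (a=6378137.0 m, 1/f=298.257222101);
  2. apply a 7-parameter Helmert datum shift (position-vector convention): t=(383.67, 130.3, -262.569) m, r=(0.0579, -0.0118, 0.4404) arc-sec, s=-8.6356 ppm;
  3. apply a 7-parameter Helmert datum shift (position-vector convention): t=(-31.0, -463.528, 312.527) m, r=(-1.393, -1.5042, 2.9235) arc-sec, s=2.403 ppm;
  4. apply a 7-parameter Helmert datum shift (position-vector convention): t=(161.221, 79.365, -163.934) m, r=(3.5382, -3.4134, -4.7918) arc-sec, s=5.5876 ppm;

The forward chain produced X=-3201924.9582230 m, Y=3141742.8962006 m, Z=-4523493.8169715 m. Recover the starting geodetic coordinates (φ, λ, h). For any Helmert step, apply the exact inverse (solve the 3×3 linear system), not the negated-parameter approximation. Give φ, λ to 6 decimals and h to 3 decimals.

start: X=-3201924.9582, Y=3141742.8962, Z=-4523493.8170 m
→ Helmert⁻¹: X=-3202216.1229, Y=3141493.9940, Z=-4523305.5044
→ Helmert⁻¹: X=-3202165.8828, Y=3142025.9075, Z=-4523562.5897
→ Helmert⁻¹: X=-3202570.7594, Y=3141928.3080, Z=-4523339.7812
→ geod (Bowring, a=6378137.000): φ=-45.42693700°, λ=135.54763200°, h=3601.9180 m

φ=-45.426937°, λ=135.547632°, h=3601.918 m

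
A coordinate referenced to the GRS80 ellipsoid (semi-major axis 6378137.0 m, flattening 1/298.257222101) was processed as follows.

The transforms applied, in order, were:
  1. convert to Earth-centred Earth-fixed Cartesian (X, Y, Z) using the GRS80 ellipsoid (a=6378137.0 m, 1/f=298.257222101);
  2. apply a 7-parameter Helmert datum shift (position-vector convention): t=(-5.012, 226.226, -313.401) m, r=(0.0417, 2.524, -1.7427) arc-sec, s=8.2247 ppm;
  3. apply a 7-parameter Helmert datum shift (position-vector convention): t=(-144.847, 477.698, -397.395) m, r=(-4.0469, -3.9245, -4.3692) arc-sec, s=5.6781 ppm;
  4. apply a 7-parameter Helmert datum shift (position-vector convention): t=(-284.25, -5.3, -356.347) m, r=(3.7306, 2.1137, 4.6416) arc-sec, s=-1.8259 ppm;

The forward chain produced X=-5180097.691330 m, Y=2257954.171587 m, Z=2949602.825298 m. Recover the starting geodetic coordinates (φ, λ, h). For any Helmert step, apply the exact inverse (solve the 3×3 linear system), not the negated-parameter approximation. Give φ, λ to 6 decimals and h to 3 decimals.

start: X=-5180097.6913, Y=2257954.1716, Z=2949602.8253 m
→ Helmert⁻¹: X=-5179802.3130, Y=2258133.5088, Z=2949870.6369
→ Helmert⁻¹: X=-5179619.7387, Y=2257475.3880, Z=2950394.1217
→ Helmert⁻¹: X=-5179627.3028, Y=2257187.4316, Z=2950619.4164
→ geod (Bowring, a=6378137.000): φ=27.73292900°, λ=156.45330300°, h=597.8750 m

φ=27.732929°, λ=156.453303°, h=597.875 m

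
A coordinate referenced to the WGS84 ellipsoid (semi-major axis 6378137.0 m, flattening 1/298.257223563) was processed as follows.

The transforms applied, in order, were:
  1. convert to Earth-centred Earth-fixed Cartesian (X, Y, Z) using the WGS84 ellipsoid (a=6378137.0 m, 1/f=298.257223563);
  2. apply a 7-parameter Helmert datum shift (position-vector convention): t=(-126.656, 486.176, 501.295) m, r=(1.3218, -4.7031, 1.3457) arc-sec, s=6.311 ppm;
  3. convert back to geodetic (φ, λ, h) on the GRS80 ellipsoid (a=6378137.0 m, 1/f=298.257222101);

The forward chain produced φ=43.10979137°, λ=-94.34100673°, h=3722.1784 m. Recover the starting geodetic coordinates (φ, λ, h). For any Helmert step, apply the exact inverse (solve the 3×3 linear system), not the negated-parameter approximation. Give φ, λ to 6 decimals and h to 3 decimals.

φ=43.104044°, λ=-94.338193°, h=3686.507 m

start: φ=43.109791°, λ=-94.341007°, h=3722.178 m
→ ECEF (a=6378137.000, f=1/298.257222101): X=-353206.7326, Y=-4652956.9641, Z=4338957.9391
→ Helmert⁻¹: X=-353009.2851, Y=-4653383.6673, Z=4338467.1334
→ geod (Bowring, a=6378137.000): φ=43.10404400°, λ=-94.33819300°, h=3686.5070 m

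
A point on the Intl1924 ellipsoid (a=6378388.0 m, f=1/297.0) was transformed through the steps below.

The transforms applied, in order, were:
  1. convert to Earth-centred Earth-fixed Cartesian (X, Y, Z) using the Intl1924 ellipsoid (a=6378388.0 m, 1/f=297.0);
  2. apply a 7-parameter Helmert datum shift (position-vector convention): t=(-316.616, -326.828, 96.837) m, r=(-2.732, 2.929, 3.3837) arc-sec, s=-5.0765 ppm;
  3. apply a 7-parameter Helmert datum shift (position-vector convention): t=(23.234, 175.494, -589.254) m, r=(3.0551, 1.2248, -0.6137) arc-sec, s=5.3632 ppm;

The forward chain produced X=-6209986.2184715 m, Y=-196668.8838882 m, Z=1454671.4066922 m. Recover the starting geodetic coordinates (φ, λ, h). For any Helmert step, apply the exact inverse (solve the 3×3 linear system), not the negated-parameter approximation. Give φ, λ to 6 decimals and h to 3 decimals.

φ=13.267071°, λ=-178.188170°, h=3673.069 m

start: X=-6209986.2185, Y=-196668.8839, Z=1454671.4067 m
→ Helmert⁻¹: X=-6209984.2026, Y=-196840.2447, Z=1455218.8965
→ Helmert⁻¹: X=-6209722.9943, Y=-196431.8182, Z=1455038.6655
→ geod (Bowring, a=6378388.000): φ=13.26707100°, λ=-178.18817000°, h=3673.0690 m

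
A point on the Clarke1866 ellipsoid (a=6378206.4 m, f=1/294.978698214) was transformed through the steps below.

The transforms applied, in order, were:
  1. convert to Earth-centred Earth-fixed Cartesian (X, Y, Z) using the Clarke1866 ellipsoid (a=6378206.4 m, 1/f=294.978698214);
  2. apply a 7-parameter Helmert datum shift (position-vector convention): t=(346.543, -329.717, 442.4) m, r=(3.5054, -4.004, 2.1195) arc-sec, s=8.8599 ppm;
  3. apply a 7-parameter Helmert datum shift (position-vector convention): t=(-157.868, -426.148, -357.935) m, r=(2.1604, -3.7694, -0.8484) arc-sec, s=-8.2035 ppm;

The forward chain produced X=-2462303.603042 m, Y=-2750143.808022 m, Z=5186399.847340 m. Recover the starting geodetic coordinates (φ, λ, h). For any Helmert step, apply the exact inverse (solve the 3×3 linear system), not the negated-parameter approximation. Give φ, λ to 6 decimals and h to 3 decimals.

start: X=-2462303.6030, Y=-2750143.8080, Z=5186399.8473 m
→ Helmert⁻¹: X=-2462059.8356, Y=-2749696.0175, Z=5186874.1254
→ Helmert⁻¹: X=-2462312.1325, Y=-2749228.4973, Z=5186480.2950
→ geod (Bowring, a=6378206.400): φ=54.74793600°, λ=-131.84881700°, h=1768.5180 m

φ=54.747936°, λ=-131.848817°, h=1768.518 m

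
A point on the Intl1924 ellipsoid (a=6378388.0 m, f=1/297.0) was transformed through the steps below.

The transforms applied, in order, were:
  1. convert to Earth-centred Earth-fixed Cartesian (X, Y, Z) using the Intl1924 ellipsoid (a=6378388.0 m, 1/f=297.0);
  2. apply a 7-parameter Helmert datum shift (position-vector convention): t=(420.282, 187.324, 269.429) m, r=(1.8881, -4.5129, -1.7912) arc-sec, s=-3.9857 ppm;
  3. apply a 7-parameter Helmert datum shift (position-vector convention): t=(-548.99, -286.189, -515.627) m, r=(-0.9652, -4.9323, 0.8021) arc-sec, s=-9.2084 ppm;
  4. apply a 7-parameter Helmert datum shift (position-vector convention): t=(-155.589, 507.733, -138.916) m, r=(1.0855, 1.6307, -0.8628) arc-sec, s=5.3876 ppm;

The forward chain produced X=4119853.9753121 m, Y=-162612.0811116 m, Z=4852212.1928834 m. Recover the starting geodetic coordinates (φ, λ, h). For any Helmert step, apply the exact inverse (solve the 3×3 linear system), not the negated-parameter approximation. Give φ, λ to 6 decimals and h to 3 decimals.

start: X=4119853.9753, Y=-162612.0811, Z=4852212.1929 m
→ Helmert⁻¹: X=4119949.6876, Y=-163076.1654, Z=4852358.3964
→ Helmert⁻¹: X=4120652.0308, Y=-162830.2078, Z=4852819.4142
→ Helmert⁻¹: X=4120355.7540, Y=-162937.9819, Z=4852480.6676
→ geod (Bowring, a=6378388.000): φ=49.83308400°, λ=-2.26456100°, h=2032.4470 m

φ=49.833084°, λ=-2.264561°, h=2032.447 m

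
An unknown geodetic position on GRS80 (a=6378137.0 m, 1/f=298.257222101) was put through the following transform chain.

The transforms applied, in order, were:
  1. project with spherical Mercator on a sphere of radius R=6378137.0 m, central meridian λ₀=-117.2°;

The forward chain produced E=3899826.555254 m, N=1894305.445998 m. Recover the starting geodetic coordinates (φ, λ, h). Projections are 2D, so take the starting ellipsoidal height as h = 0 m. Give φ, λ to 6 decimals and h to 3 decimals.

start: E=3899826.5553, N=1894305.4460 m
→ merc⁻¹: φ=16.77204200°, λ=-82.16726200°

φ=16.772042°, λ=-82.167262°, h=0.000 m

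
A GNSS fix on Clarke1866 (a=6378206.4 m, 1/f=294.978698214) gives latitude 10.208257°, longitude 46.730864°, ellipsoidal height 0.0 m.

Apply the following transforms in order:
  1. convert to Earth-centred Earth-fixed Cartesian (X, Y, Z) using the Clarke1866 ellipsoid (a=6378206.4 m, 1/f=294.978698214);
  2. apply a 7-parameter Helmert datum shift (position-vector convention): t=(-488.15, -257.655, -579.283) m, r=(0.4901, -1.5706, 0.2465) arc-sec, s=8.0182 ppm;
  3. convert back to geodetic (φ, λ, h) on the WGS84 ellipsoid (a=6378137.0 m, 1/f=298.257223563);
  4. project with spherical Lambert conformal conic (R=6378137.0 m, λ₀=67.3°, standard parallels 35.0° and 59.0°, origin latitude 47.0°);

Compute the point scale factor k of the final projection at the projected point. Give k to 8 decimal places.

start: φ=10.208257°, λ=46.730864°, h=0.000 m
→ ECEF (a=6378206.400, f=1/294.978698214): X=4303042.2306, Y=4571208.4987, Z=1122855.8180
→ Helmert 7p (PV): X=4302574.5703, Y=4570989.9710, Z=1122329.1656
→ geod (Bowring, a=6378137.000): φ=10.20359120°, λ=46.73260492°, h=-503.4340 m
→ into lcc (λ₀=67.3°): φ=10.20359120°, λ−λ₀=-20.56739508°
scale k = 1.18008454

1.18008454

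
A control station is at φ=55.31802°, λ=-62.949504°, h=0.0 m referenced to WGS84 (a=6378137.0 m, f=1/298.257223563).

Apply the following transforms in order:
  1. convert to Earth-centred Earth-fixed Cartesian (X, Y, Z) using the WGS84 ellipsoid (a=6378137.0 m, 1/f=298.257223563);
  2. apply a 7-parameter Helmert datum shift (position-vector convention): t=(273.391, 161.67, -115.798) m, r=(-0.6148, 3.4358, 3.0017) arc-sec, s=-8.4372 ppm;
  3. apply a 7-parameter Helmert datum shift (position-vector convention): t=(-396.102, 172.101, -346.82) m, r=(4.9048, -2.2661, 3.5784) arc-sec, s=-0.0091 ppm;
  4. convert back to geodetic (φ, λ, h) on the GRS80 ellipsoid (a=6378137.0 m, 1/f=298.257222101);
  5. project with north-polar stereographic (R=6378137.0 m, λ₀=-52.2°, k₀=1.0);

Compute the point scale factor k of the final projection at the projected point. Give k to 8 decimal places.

1.09750600

start: φ=55.318020°, λ=-62.949504°, h=0.000 m
→ ECEF (a=6378137.000, f=1/298.257223563): X=1654262.5783, Y=-3239611.6498, Z=5221609.8552
→ Helmert 7p (PV): X=1654656.1333, Y=-3239383.0093, Z=5221432.1023
→ Helmert 7p (PV): X=1654258.8504, Y=-3239306.3341, Z=5221026.3837
→ geod (Bowring, a=6378137.000): φ=55.31705868°, λ=-62.94736907°, h=-635.4903 m
→ into stereo (λ₀=-52.2°): φ=55.31705868°, λ−λ₀=-10.74736907°
scale k = 1.09750600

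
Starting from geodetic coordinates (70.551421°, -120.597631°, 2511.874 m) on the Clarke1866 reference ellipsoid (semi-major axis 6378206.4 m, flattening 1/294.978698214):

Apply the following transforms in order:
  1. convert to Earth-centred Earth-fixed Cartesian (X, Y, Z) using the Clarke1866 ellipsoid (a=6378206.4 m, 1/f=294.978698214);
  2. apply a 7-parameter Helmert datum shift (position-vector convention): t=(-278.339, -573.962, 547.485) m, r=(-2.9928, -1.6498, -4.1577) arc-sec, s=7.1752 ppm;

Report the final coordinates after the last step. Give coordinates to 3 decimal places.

start: φ=70.551421°, λ=-120.597631°, h=2511.874 m
→ ECEF (a=6378206.400, f=1/294.978698214): X=-1084665.0075, Y=-1834241.4512, Z=5993987.1471
→ Helmert 7p (PV): X=-1085036.0454, Y=-1834719.7400, Z=5994595.5786

X=-1085036.045 m, Y=-1834719.740 m, Z=5994595.579 m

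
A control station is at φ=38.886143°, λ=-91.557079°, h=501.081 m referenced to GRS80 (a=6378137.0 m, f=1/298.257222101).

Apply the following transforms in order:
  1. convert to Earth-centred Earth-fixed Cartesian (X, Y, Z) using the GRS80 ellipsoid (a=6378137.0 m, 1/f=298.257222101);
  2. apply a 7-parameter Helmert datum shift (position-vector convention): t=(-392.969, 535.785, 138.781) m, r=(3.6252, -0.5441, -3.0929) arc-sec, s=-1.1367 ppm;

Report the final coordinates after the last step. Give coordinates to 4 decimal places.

X=-135571.8733 m, Y=-4969352.8333 m, Z=3982847.2991 m

start: φ=38.886143°, λ=-91.557079°, h=501.081 m
→ ECEF (a=6378137.000, f=1/298.257222101): X=-135094.0302, Y=-4969826.2937, Z=3982800.7486
→ Helmert 7p (PV): X=-135571.8733, Y=-4969352.8333, Z=3982847.2991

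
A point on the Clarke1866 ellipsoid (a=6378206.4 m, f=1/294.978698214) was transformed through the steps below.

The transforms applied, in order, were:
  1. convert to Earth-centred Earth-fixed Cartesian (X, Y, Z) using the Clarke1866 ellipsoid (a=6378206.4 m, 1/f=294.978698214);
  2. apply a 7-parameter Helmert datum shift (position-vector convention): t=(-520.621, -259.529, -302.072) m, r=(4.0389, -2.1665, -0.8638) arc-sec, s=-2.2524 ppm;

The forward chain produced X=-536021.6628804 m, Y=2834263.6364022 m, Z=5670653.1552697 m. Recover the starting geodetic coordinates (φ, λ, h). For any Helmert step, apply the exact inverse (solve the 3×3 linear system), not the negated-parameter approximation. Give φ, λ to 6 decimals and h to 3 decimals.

φ=63.194691°, λ=100.696957°, h=1472.777 m

start: X=-536021.6629, Y=2834263.6364, Z=5670653.1553 m
→ Helmert⁻¹: X=-535454.5546, Y=2834638.3505, Z=5670918.1192
→ geod (Bowring, a=6378206.400): φ=63.19469100°, λ=100.69695700°, h=1472.7770 m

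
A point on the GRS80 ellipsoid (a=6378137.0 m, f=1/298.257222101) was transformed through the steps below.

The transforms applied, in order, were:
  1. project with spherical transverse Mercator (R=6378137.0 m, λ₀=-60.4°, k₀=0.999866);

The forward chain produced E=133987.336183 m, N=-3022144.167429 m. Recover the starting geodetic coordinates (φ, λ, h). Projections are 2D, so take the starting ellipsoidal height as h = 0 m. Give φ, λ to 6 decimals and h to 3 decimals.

start: E=133987.3362, N=-3022144.1674 m
→ tm⁻¹: φ=-27.14553700°, λ=-59.04727300°

φ=-27.145537°, λ=-59.047273°, h=0.000 m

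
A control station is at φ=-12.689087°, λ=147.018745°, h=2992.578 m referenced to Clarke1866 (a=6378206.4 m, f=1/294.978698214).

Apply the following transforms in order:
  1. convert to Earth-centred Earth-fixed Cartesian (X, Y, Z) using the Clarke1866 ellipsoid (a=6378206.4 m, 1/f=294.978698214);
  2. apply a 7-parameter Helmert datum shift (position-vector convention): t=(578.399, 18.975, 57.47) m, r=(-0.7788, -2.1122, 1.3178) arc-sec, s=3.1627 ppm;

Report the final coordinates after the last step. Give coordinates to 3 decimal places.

start: φ=-12.689087°, λ=147.018745°, h=2992.578 m
→ ECEF (a=6378206.400, f=1/294.978698214): X=-5222976.9568, Y=3389412.0159, Z=-1392440.8074
→ Helmert 7p (PV): X=-5222422.4722, Y=3389403.0840, Z=-1392454.0235

X=-5222422.472 m, Y=3389403.084 m, Z=-1392454.024 m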